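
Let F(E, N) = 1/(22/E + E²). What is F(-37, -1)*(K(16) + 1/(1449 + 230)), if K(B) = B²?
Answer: 5301175/28336483 ≈ 0.18708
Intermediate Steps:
F(E, N) = 1/(E² + 22/E)
F(-37, -1)*(K(16) + 1/(1449 + 230)) = (-37/(22 + (-37)³))*(16² + 1/(1449 + 230)) = (-37/(22 - 50653))*(256 + 1/1679) = (-37/(-50631))*(256 + 1/1679) = -37*(-1/50631)*(429825/1679) = (37/50631)*(429825/1679) = 5301175/28336483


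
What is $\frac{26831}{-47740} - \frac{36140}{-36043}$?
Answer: $\frac{108321981}{245813260} \approx 0.44067$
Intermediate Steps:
$\frac{26831}{-47740} - \frac{36140}{-36043} = 26831 \left(- \frac{1}{47740}\right) - - \frac{36140}{36043} = - \frac{3833}{6820} + \frac{36140}{36043} = \frac{108321981}{245813260}$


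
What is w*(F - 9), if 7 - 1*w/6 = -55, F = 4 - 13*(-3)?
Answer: 12648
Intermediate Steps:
F = 43 (F = 4 - 1*(-39) = 4 + 39 = 43)
w = 372 (w = 42 - 6*(-55) = 42 + 330 = 372)
w*(F - 9) = 372*(43 - 9) = 372*34 = 12648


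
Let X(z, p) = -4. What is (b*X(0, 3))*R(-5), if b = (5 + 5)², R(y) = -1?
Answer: 400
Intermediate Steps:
b = 100 (b = 10² = 100)
(b*X(0, 3))*R(-5) = (100*(-4))*(-1) = -400*(-1) = 400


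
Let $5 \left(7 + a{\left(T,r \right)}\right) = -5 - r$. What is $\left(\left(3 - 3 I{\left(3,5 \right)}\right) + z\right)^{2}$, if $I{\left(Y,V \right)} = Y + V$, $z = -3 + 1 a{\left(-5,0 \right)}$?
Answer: $1024$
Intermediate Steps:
$a{\left(T,r \right)} = -8 - \frac{r}{5}$ ($a{\left(T,r \right)} = -7 + \frac{-5 - r}{5} = -7 - \left(1 + \frac{r}{5}\right) = -8 - \frac{r}{5}$)
$z = -11$ ($z = -3 + 1 \left(-8 - 0\right) = -3 + 1 \left(-8 + 0\right) = -3 + 1 \left(-8\right) = -3 - 8 = -11$)
$I{\left(Y,V \right)} = V + Y$
$\left(\left(3 - 3 I{\left(3,5 \right)}\right) + z\right)^{2} = \left(\left(3 - 3 \left(5 + 3\right)\right) - 11\right)^{2} = \left(\left(3 - 24\right) - 11\right)^{2} = \left(-21 - 11\right)^{2} = \left(-32\right)^{2} = 1024$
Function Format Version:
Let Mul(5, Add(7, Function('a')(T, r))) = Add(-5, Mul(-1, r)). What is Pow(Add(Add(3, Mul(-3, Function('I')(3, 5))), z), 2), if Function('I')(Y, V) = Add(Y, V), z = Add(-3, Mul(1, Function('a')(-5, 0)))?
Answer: 1024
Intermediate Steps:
Function('a')(T, r) = Add(-8, Mul(Rational(-1, 5), r)) (Function('a')(T, r) = Add(-7, Mul(Rational(1, 5), Add(-5, Mul(-1, r)))) = Add(-7, Add(-1, Mul(Rational(-1, 5), r))) = Add(-8, Mul(Rational(-1, 5), r)))
z = -11 (z = Add(-3, Mul(1, Add(-8, Mul(Rational(-1, 5), 0)))) = Add(-3, Mul(1, Add(-8, 0))) = Add(-3, Mul(1, -8)) = Add(-3, -8) = -11)
Function('I')(Y, V) = Add(V, Y)
Pow(Add(Add(3, Mul(-3, Function('I')(3, 5))), z), 2) = Pow(Add(Add(3, Mul(-3, Add(5, 3))), -11), 2) = Pow(Add(Add(3, Mul(-3, 8)), -11), 2) = Pow(Add(Add(3, -24), -11), 2) = Pow(Add(-21, -11), 2) = Pow(-32, 2) = 1024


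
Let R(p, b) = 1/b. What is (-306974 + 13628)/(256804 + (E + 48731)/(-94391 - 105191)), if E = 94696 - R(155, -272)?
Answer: -15924670133184/13940901000271 ≈ -1.1423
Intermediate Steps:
E = 25757313/272 (E = 94696 - 1/(-272) = 94696 - 1*(-1/272) = 94696 + 1/272 = 25757313/272 ≈ 94696.)
(-306974 + 13628)/(256804 + (E + 48731)/(-94391 - 105191)) = (-306974 + 13628)/(256804 + (25757313/272 + 48731)/(-94391 - 105191)) = -293346/(256804 + (39012145/272)/(-199582)) = -293346/(256804 + (39012145/272)*(-1/199582)) = -293346/(256804 - 39012145/54286304) = -293346/13940901000271/54286304 = -293346*54286304/13940901000271 = -15924670133184/13940901000271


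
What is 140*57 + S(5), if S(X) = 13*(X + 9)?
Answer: 8162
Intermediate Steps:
S(X) = 117 + 13*X (S(X) = 13*(9 + X) = 117 + 13*X)
140*57 + S(5) = 140*57 + (117 + 13*5) = 7980 + (117 + 65) = 7980 + 182 = 8162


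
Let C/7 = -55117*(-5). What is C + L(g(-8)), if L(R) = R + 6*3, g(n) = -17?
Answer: 1929096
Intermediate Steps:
C = 1929095 (C = 7*(-55117*(-5)) = 7*275585 = 1929095)
L(R) = 18 + R (L(R) = R + 18 = 18 + R)
C + L(g(-8)) = 1929095 + (18 - 17) = 1929095 + 1 = 1929096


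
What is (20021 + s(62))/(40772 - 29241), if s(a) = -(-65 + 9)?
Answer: 20077/11531 ≈ 1.7411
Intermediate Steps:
s(a) = 56 (s(a) = -1*(-56) = 56)
(20021 + s(62))/(40772 - 29241) = (20021 + 56)/(40772 - 29241) = 20077/11531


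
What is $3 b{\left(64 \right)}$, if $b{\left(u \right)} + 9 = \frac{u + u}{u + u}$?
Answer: $-24$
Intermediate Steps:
$b{\left(u \right)} = -8$ ($b{\left(u \right)} = -9 + \frac{u + u}{u + u} = -9 + \frac{2 u}{2 u} = -9 + 2 u \frac{1}{2 u} = -9 + 1 = -8$)
$3 b{\left(64 \right)} = 3 \left(-8\right) = -24$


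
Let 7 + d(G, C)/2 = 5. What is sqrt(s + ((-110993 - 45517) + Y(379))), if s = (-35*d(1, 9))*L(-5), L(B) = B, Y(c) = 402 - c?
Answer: I*sqrt(157187) ≈ 396.47*I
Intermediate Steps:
d(G, C) = -4 (d(G, C) = -14 + 2*5 = -14 + 10 = -4)
s = -700 (s = -35*(-4)*(-5) = 140*(-5) = -700)
sqrt(s + ((-110993 - 45517) + Y(379))) = sqrt(-700 + ((-110993 - 45517) + (402 - 1*379))) = sqrt(-700 + (-156510 + (402 - 379))) = sqrt(-700 + (-156510 + 23)) = sqrt(-700 - 156487) = sqrt(-157187) = I*sqrt(157187)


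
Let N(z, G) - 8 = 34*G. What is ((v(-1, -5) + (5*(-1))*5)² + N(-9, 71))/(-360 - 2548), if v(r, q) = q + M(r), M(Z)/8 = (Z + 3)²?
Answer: -1213/1454 ≈ -0.83425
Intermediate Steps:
N(z, G) = 8 + 34*G
M(Z) = 8*(3 + Z)² (M(Z) = 8*(Z + 3)² = 8*(3 + Z)²)
v(r, q) = q + 8*(3 + r)²
((v(-1, -5) + (5*(-1))*5)² + N(-9, 71))/(-360 - 2548) = (((-5 + 8*(3 - 1)²) + (5*(-1))*5)² + (8 + 34*71))/(-360 - 2548) = (((-5 + 8*2²) - 5*5)² + (8 + 2414))/(-2908) = (((-5 + 8*4) - 25)² + 2422)*(-1/2908) = (((-5 + 32) - 25)² + 2422)*(-1/2908) = ((27 - 25)² + 2422)*(-1/2908) = (2² + 2422)*(-1/2908) = (4 + 2422)*(-1/2908) = 2426*(-1/2908) = -1213/1454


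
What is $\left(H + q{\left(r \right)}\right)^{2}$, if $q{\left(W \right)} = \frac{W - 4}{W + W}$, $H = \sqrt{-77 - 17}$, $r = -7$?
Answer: $- \frac{18303}{196} + \frac{11 i \sqrt{94}}{7} \approx -93.383 + 15.236 i$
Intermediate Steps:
$H = i \sqrt{94}$ ($H = \sqrt{-94} = i \sqrt{94} \approx 9.6954 i$)
$q{\left(W \right)} = \frac{-4 + W}{2 W}$
$\left(H + q{\left(r \right)}\right)^{2} = \left(i \sqrt{94} + \frac{-4 - 7}{2 \left(-7\right)}\right)^{2} = \left(i \sqrt{94} + \frac{1}{2} \left(- \frac{1}{7}\right) \left(-11\right)\right)^{2} = \left(i \sqrt{94} + \frac{11}{14}\right)^{2} = \left(\frac{11}{14} + i \sqrt{94}\right)^{2}$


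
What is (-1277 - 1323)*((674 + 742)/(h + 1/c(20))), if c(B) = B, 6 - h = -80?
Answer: -73632000/1721 ≈ -42784.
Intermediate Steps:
h = 86 (h = 6 - 1*(-80) = 6 + 80 = 86)
(-1277 - 1323)*((674 + 742)/(h + 1/c(20))) = (-1277 - 1323)*((674 + 742)/(86 + 1/20)) = -3681600/(86 + 1/20) = -3681600/1721/20 = -3681600*20/1721 = -2600*28320/1721 = -73632000/1721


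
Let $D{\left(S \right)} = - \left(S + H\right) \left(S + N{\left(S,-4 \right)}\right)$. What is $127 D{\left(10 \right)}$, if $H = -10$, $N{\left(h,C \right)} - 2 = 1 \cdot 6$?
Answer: $0$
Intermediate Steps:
$N{\left(h,C \right)} = 8$ ($N{\left(h,C \right)} = 2 + 1 \cdot 6 = 2 + 6 = 8$)
$D{\left(S \right)} = - \left(-10 + S\right) \left(8 + S\right)$ ($D{\left(S \right)} = - \left(S - 10\right) \left(S + 8\right) = - \left(-10 + S\right) \left(8 + S\right)$)
$127 D{\left(10 \right)} = 127 \left(80 - 10^{2} + 2 \cdot 10\right) = 127 \left(80 - 100 + 20\right) = 127 \cdot 0 = 0$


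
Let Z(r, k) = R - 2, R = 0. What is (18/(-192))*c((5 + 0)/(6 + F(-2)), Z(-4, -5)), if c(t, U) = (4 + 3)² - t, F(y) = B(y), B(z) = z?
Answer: -573/128 ≈ -4.4766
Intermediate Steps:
F(y) = y
Z(r, k) = -2 (Z(r, k) = 0 - 2 = -2)
c(t, U) = 49 - t (c(t, U) = 7² - t = 49 - t)
(18/(-192))*c((5 + 0)/(6 + F(-2)), Z(-4, -5)) = (18/(-192))*(49 - (5 + 0)/(6 - 2)) = (18*(-1/192))*(49 - 5/4) = -3*(49 - 5/4)/32 = -3/32*191/4 = -573/128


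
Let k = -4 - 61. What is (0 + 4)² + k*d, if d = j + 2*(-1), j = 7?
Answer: -309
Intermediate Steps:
d = 5 (d = 7 + 2*(-1) = 7 - 2 = 5)
k = -65
(0 + 4)² + k*d = (0 + 4)² - 65*5 = 4² - 325 = 16 - 325 = -309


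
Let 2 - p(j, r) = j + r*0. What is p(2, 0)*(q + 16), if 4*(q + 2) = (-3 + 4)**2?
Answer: 0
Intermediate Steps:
p(j, r) = 2 - j (p(j, r) = 2 - (j + r*0) = 2 - (j + 0) = 2 - j)
q = -7/4 (q = -2 + (-3 + 4)**2/4 = -2 + (1/4)*1**2 = -2 + (1/4)*1 = -2 + 1/4 = -7/4 ≈ -1.7500)
p(2, 0)*(q + 16) = (2 - 1*2)*(-7/4 + 16) = (2 - 2)*(57/4) = 0*(57/4) = 0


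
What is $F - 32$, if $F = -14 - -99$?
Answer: $53$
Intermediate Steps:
$F = 85$ ($F = -14 + 99 = 85$)
$F - 32 = 85 - 32 = 53$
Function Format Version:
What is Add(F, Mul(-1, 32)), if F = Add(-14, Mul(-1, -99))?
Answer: 53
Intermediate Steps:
F = 85 (F = Add(-14, 99) = 85)
Add(F, Mul(-1, 32)) = Add(85, Mul(-1, 32)) = Add(85, -32) = 53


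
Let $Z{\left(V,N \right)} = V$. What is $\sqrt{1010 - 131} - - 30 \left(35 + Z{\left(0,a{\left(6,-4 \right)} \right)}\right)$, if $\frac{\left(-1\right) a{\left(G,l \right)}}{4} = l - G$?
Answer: $1050 + \sqrt{879} \approx 1079.6$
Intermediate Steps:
$a{\left(G,l \right)} = - 4 l + 4 G$ ($a{\left(G,l \right)} = - 4 \left(l - G\right) = - 4 l + 4 G$)
$\sqrt{1010 - 131} - - 30 \left(35 + Z{\left(0,a{\left(6,-4 \right)} \right)}\right) = \sqrt{1010 - 131} - - 30 \left(35 + 0\right) = \sqrt{879} - \left(-30\right) 35 = \sqrt{879} - -1050 = \sqrt{879} + 1050 = 1050 + \sqrt{879}$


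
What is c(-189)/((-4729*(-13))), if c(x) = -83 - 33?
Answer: -116/61477 ≈ -0.0018869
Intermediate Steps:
c(x) = -116
c(-189)/((-4729*(-13))) = -116/((-4729*(-13))) = -116/61477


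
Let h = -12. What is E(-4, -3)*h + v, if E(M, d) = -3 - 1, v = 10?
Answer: 58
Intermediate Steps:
E(M, d) = -4
E(-4, -3)*h + v = -4*(-12) + 10 = 48 + 10 = 58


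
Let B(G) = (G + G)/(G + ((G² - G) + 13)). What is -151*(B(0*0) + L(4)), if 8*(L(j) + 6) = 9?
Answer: 5889/8 ≈ 736.13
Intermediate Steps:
L(j) = -39/8 (L(j) = -6 + (⅛)*9 = -6 + 9/8 = -39/8)
B(G) = 2*G/(13 + G²) (B(G) = (2*G)/(G + (13 + G² - G)) = (2*G)/(13 + G²) = 2*G/(13 + G²))
-151*(B(0*0) + L(4)) = -151*(2*(0*0)/(13 + (0*0)²) - 39/8) = -151*(2*0/(13 + 0²) - 39/8) = -151*(2*0/(13 + 0) - 39/8) = -151*(2*0/13 - 39/8) = -151*(2*0*(1/13) - 39/8) = -151*(0 - 39/8) = -151*(-39/8) = 5889/8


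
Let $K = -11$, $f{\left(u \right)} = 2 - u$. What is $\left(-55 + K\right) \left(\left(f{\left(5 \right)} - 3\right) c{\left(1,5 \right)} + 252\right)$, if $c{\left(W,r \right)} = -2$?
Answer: $-17424$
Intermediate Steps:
$\left(-55 + K\right) \left(\left(f{\left(5 \right)} - 3\right) c{\left(1,5 \right)} + 252\right) = \left(-55 - 11\right) \left(\left(\left(2 - 5\right) - 3\right) \left(-2\right) + 252\right) = - 66 \left(\left(\left(2 - 5\right) - 3\right) \left(-2\right) + 252\right) = - 66 \left(\left(-3 - 3\right) \left(-2\right) + 252\right) = - 66 \left(\left(-6\right) \left(-2\right) + 252\right) = - 66 \left(12 + 252\right) = \left(-66\right) 264 = -17424$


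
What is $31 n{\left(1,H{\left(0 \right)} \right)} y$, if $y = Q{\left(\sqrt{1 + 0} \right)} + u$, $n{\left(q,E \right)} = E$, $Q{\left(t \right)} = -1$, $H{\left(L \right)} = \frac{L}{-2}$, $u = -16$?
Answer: $0$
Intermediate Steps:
$H{\left(L \right)} = - \frac{L}{2}$ ($H{\left(L \right)} = L \left(- \frac{1}{2}\right) = - \frac{L}{2}$)
$y = -17$ ($y = -1 - 16 = -17$)
$31 n{\left(1,H{\left(0 \right)} \right)} y = 31 \left(\left(- \frac{1}{2}\right) 0\right) \left(-17\right) = 31 \cdot 0 \left(-17\right) = 0 \left(-17\right) = 0$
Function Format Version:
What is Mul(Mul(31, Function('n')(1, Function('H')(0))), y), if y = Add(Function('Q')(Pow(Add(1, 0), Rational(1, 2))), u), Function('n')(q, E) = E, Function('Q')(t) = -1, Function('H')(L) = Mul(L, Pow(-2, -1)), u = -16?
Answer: 0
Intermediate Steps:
Function('H')(L) = Mul(Rational(-1, 2), L) (Function('H')(L) = Mul(L, Rational(-1, 2)) = Mul(Rational(-1, 2), L))
y = -17 (y = Add(-1, -16) = -17)
Mul(Mul(31, Function('n')(1, Function('H')(0))), y) = Mul(Mul(31, Mul(Rational(-1, 2), 0)), -17) = Mul(Mul(31, 0), -17) = Mul(0, -17) = 0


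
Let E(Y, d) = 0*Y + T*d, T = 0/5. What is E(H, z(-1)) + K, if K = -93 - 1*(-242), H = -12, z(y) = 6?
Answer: 149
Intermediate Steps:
T = 0 (T = 0*(⅕) = 0)
E(Y, d) = 0 (E(Y, d) = 0*Y + 0*d = 0 + 0 = 0)
K = 149 (K = -93 + 242 = 149)
E(H, z(-1)) + K = 0 + 149 = 149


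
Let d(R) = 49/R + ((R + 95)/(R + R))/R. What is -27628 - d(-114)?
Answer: -1989185/72 ≈ -27628.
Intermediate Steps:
d(R) = 49/R + (95 + R)/(2*R**2) (d(R) = 49/R + ((95 + R)/((2*R)))/R = 49/R + ((95 + R)*(1/(2*R)))/R = 49/R + ((95 + R)/(2*R))/R = 49/R + (95 + R)/(2*R**2))
-27628 - d(-114) = -27628 - (95 + 99*(-114))/(2*(-114)**2) = -27628 - (95 - 11286)/(2*12996) = -27628 - (-11191)/(2*12996) = -27628 - 1*(-31/72) = -27628 + 31/72 = -1989185/72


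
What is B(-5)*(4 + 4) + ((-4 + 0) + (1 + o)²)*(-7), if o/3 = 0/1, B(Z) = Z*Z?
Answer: 221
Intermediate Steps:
B(Z) = Z²
o = 0 (o = 3*(0/1) = 3*(0*1) = 3*0 = 0)
B(-5)*(4 + 4) + ((-4 + 0) + (1 + o)²)*(-7) = (-5)²*(4 + 4) + ((-4 + 0) + (1 + 0)²)*(-7) = 25*8 + (-4 + 1²)*(-7) = 200 + (-4 + 1)*(-7) = 200 - 3*(-7) = 200 + 21 = 221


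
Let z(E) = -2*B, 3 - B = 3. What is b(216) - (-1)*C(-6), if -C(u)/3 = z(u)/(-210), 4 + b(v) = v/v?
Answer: -3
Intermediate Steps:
b(v) = -3 (b(v) = -4 + v/v = -4 + 1 = -3)
B = 0 (B = 3 - 1*3 = 3 - 3 = 0)
z(E) = 0 (z(E) = -2*0 = 0)
C(u) = 0 (C(u) = -0/(-210) = -0*(-1)/210 = -3*0 = 0)
b(216) - (-1)*C(-6) = -3 - (-1)*0 = -3 - 1*0 = -3 + 0 = -3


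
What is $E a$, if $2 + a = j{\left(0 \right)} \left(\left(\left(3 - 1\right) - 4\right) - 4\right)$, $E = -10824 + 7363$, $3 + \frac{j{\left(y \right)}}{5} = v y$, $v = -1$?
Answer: $-304568$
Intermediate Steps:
$j{\left(y \right)} = -15 - 5 y$ ($j{\left(y \right)} = -15 + 5 \left(- y\right) = -15 - 5 y$)
$E = -3461$
$a = 88$ ($a = -2 + \left(-15 - 0\right) \left(\left(\left(3 - 1\right) - 4\right) - 4\right) = -2 + \left(-15 + 0\right) \left(\left(2 - 4\right) - 4\right) = -2 - 15 \left(-2 - 4\right) = -2 - -90 = -2 + 90 = 88$)
$E a = \left(-3461\right) 88 = -304568$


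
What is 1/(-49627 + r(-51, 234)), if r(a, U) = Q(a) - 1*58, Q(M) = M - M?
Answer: -1/49685 ≈ -2.0127e-5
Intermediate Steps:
Q(M) = 0
r(a, U) = -58 (r(a, U) = 0 - 1*58 = 0 - 58 = -58)
1/(-49627 + r(-51, 234)) = 1/(-49627 - 58) = 1/(-49685) = -1/49685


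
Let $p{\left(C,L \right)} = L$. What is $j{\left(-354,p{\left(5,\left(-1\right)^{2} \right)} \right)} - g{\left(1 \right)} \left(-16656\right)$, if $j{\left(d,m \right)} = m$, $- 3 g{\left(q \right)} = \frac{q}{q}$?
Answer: $-5551$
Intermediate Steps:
$g{\left(q \right)} = - \frac{1}{3}$ ($g{\left(q \right)} = - \frac{q \frac{1}{q}}{3} = \left(- \frac{1}{3}\right) 1 = - \frac{1}{3}$)
$j{\left(-354,p{\left(5,\left(-1\right)^{2} \right)} \right)} - g{\left(1 \right)} \left(-16656\right) = \left(-1\right)^{2} - \left(- \frac{1}{3}\right) \left(-16656\right) = 1 - 5552 = -5551$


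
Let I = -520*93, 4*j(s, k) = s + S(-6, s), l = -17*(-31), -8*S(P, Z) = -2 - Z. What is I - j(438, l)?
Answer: -193933/4 ≈ -48483.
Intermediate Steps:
S(P, Z) = 1/4 + Z/8 (S(P, Z) = -(-2 - Z)/8 = 1/4 + Z/8)
l = 527
j(s, k) = 1/16 + 9*s/32 (j(s, k) = (s + (1/4 + s/8))/4 = (1/4 + 9*s/8)/4 = 1/16 + 9*s/32)
I = -48360
I - j(438, l) = -48360 - (1/16 + (9/32)*438) = -48360 - (1/16 + 1971/16) = -48360 - 1*493/4 = -48360 - 493/4 = -193933/4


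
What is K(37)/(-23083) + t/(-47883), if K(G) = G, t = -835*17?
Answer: 325891514/1105283289 ≈ 0.29485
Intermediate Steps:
t = -14195
K(37)/(-23083) + t/(-47883) = 37/(-23083) - 14195/(-47883) = 37*(-1/23083) - 14195*(-1/47883) = -37/23083 + 14195/47883 = 325891514/1105283289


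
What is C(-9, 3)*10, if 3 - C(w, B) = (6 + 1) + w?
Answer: 50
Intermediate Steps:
C(w, B) = -4 - w (C(w, B) = 3 - ((6 + 1) + w) = 3 - (7 + w) = 3 + (-7 - w) = -4 - w)
C(-9, 3)*10 = (-4 - 1*(-9))*10 = (-4 + 9)*10 = 5*10 = 50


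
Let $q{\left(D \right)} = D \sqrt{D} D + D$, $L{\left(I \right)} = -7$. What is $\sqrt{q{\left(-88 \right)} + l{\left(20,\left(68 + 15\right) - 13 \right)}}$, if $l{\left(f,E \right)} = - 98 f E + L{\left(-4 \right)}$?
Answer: $\sqrt{-137295 + 15488 i \sqrt{22}} \approx 94.959 + 382.51 i$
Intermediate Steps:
$q{\left(D \right)} = D + D^{\frac{5}{2}}$ ($q{\left(D \right)} = D^{\frac{3}{2}} D + D = D^{\frac{5}{2}} + D = D + D^{\frac{5}{2}}$)
$l{\left(f,E \right)} = -7 - 98 E f$ ($l{\left(f,E \right)} = - 98 f E - 7 = - 98 E f - 7 = -7 - 98 E f$)
$\sqrt{q{\left(-88 \right)} + l{\left(20,\left(68 + 15\right) - 13 \right)}} = \sqrt{\left(-88 + \left(-88\right)^{\frac{5}{2}}\right) - \left(7 + 98 \left(\left(68 + 15\right) - 13\right) 20\right)} = \sqrt{\left(-88 + 15488 i \sqrt{22}\right) - \left(7 + 98 \left(83 - 13\right) 20\right)} = \sqrt{\left(-88 + 15488 i \sqrt{22}\right) - \left(7 + 6860 \cdot 20\right)} = \sqrt{\left(-88 + 15488 i \sqrt{22}\right) - 137207} = \sqrt{-137295 + 15488 i \sqrt{22}}$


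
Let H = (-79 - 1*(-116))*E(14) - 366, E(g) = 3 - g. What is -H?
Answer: 773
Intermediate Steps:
H = -773 (H = (-79 - 1*(-116))*(3 - 1*14) - 366 = (-79 + 116)*(3 - 14) - 366 = 37*(-11) - 366 = -407 - 366 = -773)
-H = -1*(-773) = 773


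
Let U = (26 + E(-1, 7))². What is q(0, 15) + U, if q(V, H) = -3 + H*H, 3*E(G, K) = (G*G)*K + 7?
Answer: 10462/9 ≈ 1162.4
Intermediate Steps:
E(G, K) = 7/3 + K*G²/3 (E(G, K) = ((G*G)*K + 7)/3 = (G²*K + 7)/3 = (K*G² + 7)/3 = (7 + K*G²)/3 = 7/3 + K*G²/3)
U = 8464/9 (U = (26 + (7/3 + (⅓)*7*(-1)²))² = (26 + (7/3 + (⅓)*7*1))² = (26 + (7/3 + 7/3))² = (26 + 14/3)² = (92/3)² = 8464/9 ≈ 940.44)
q(V, H) = -3 + H²
q(0, 15) + U = (-3 + 15²) + 8464/9 = (-3 + 225) + 8464/9 = 222 + 8464/9 = 10462/9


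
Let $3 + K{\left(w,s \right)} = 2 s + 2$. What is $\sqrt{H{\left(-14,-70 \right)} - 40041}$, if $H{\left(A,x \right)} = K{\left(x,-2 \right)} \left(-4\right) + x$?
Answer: $i \sqrt{40091} \approx 200.23 i$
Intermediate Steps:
$K{\left(w,s \right)} = -1 + 2 s$ ($K{\left(w,s \right)} = -3 + \left(2 s + 2\right) = -3 + \left(2 + 2 s\right) = -1 + 2 s$)
$H{\left(A,x \right)} = 20 + x$ ($H{\left(A,x \right)} = \left(-1 + 2 \left(-2\right)\right) \left(-4\right) + x = \left(-1 - 4\right) \left(-4\right) + x = \left(-5\right) \left(-4\right) + x = 20 + x$)
$\sqrt{H{\left(-14,-70 \right)} - 40041} = \sqrt{\left(20 - 70\right) - 40041} = \sqrt{-50 - 40041} = \sqrt{-40091} = i \sqrt{40091}$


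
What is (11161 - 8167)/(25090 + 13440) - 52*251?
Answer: -251445283/19265 ≈ -13052.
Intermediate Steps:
(11161 - 8167)/(25090 + 13440) - 52*251 = 2994/38530 - 13052 = 2994*(1/38530) - 13052 = 1497/19265 - 13052 = -251445283/19265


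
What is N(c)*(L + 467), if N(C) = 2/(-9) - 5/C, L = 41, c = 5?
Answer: -5588/9 ≈ -620.89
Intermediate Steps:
N(C) = -2/9 - 5/C (N(C) = 2*(-⅑) - 5/C = -2/9 - 5/C)
N(c)*(L + 467) = (-2/9 - 5/5)*(41 + 467) = (-2/9 - 5*⅕)*508 = (-2/9 - 1)*508 = -11/9*508 = -5588/9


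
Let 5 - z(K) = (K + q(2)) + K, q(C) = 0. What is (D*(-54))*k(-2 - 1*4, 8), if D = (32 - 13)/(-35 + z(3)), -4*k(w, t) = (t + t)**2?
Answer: -1824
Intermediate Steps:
k(w, t) = -t**2 (k(w, t) = -(t + t)**2/4 = -4*t**2/4 = -t**2)
z(K) = 5 - 2*K (z(K) = 5 - ((K + 0) + K) = 5 - (K + K) = 5 - 2*K)
D = -19/36 (D = (32 - 13)/(-35 + (5 - 2*3)) = 19/(-35 + (5 - 6)) = 19/(-35 - 1) = 19/(-36) = 19*(-1/36) = -19/36 ≈ -0.52778)
(D*(-54))*k(-2 - 1*4, 8) = (-19/36*(-54))*(-1*8**2) = 57*(-1*64)/2 = (57/2)*(-64) = -1824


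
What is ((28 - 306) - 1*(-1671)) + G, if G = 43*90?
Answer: 5263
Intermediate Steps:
G = 3870
((28 - 306) - 1*(-1671)) + G = ((28 - 306) - 1*(-1671)) + 3870 = (-278 + 1671) + 3870 = 1393 + 3870 = 5263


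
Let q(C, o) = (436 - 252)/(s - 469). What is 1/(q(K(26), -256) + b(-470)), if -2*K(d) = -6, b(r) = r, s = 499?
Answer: -15/6958 ≈ -0.0021558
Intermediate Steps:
K(d) = 3 (K(d) = -½*(-6) = 3)
q(C, o) = 92/15 (q(C, o) = (436 - 252)/(499 - 469) = 184/30 = 184*(1/30) = 92/15)
1/(q(K(26), -256) + b(-470)) = 1/(92/15 - 470) = 1/(-6958/15) = -15/6958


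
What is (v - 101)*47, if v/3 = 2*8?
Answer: -2491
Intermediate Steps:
v = 48 (v = 3*(2*8) = 3*16 = 48)
(v - 101)*47 = (48 - 101)*47 = -53*47 = -2491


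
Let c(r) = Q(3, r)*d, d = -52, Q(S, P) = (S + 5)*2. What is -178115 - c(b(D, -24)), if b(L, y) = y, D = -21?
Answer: -177283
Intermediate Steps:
Q(S, P) = 10 + 2*S (Q(S, P) = (5 + S)*2 = 10 + 2*S)
c(r) = -832 (c(r) = (10 + 2*3)*(-52) = (10 + 6)*(-52) = 16*(-52) = -832)
-178115 - c(b(D, -24)) = -178115 - 1*(-832) = -178115 + 832 = -177283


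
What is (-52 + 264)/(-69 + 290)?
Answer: 212/221 ≈ 0.95928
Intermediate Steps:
(-52 + 264)/(-69 + 290) = 212/221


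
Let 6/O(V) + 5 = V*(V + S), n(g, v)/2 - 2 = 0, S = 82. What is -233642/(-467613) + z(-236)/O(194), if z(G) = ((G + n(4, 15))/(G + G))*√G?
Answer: 233642/467613 + 1552631*I*√59/177 ≈ 0.49965 + 67379.0*I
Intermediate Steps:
n(g, v) = 4 (n(g, v) = 4 + 2*0 = 4 + 0 = 4)
O(V) = 6/(-5 + V*(82 + V)) (O(V) = 6/(-5 + V*(V + 82)) = 6/(-5 + V*(82 + V)))
z(G) = (4 + G)/(2*√G) (z(G) = ((G + 4)/(G + G))*√G = ((4 + G)/((2*G)))*√G = ((4 + G)*(1/(2*G)))*√G = ((4 + G)/(2*G))*√G = (4 + G)/(2*√G))
-233642/(-467613) + z(-236)/O(194) = -233642/(-467613) + ((4 - 236)/(2*√(-236)))/((6/(-5 + 194² + 82*194))) = -233642*(-1/467613) + ((½)*(-I*√59/118)*(-232))/((6/(-5 + 37636 + 15908))) = 233642/467613 + (58*I*√59/59)/((6/53539)) = 233642/467613 + (58*I*√59/59)/((6*(1/53539))) = 233642/467613 + (58*I*√59/59)/(6/53539) = 233642/467613 + (58*I*√59/59)*(53539/6) = 233642/467613 + 1552631*I*√59/177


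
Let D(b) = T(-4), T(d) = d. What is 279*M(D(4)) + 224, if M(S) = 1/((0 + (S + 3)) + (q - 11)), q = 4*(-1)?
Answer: 3305/16 ≈ 206.56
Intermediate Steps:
D(b) = -4
q = -4
M(S) = 1/(-12 + S) (M(S) = 1/((0 + (S + 3)) + (-4 - 11)) = 1/((0 + (3 + S)) - 15) = 1/((3 + S) - 15) = 1/(-12 + S))
279*M(D(4)) + 224 = 279/(-12 - 4) + 224 = 279/(-16) + 224 = 279*(-1/16) + 224 = -279/16 + 224 = 3305/16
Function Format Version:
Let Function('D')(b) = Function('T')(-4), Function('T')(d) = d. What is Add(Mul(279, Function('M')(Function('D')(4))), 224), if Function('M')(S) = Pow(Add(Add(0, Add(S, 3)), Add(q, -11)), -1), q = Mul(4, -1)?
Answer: Rational(3305, 16) ≈ 206.56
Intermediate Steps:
Function('D')(b) = -4
q = -4
Function('M')(S) = Pow(Add(-12, S), -1) (Function('M')(S) = Pow(Add(Add(0, Add(S, 3)), Add(-4, -11)), -1) = Pow(Add(Add(0, Add(3, S)), -15), -1) = Pow(Add(Add(3, S), -15), -1) = Pow(Add(-12, S), -1))
Add(Mul(279, Function('M')(Function('D')(4))), 224) = Add(Mul(279, Pow(Add(-12, -4), -1)), 224) = Add(Mul(279, Pow(-16, -1)), 224) = Add(Mul(279, Rational(-1, 16)), 224) = Add(Rational(-279, 16), 224) = Rational(3305, 16)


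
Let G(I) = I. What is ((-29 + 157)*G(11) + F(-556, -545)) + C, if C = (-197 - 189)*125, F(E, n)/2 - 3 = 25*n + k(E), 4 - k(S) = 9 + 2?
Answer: -74100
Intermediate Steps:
k(S) = -7 (k(S) = 4 - (9 + 2) = 4 - 1*11 = 4 - 11 = -7)
F(E, n) = -8 + 50*n (F(E, n) = 6 + 2*(25*n - 7) = 6 + 2*(-7 + 25*n) = 6 + (-14 + 50*n) = -8 + 50*n)
C = -48250 (C = -386*125 = -48250)
((-29 + 157)*G(11) + F(-556, -545)) + C = ((-29 + 157)*11 + (-8 + 50*(-545))) - 48250 = (128*11 + (-8 - 27250)) - 48250 = (1408 - 27258) - 48250 = -25850 - 48250 = -74100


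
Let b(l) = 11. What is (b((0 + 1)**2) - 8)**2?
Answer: 9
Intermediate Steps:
(b((0 + 1)**2) - 8)**2 = (11 - 8)**2 = 3**2 = 9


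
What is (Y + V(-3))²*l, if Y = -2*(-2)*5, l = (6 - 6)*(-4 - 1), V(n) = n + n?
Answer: 0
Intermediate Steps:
V(n) = 2*n
l = 0 (l = 0*(-5) = 0)
Y = 20 (Y = 4*5 = 20)
(Y + V(-3))²*l = (20 + 2*(-3))²*0 = (20 - 6)²*0 = 14²*0 = 196*0 = 0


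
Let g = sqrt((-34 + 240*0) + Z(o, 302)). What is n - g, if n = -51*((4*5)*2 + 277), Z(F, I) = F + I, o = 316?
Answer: -16167 - 2*sqrt(146) ≈ -16191.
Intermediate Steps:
g = 2*sqrt(146) (g = sqrt((-34 + 240*0) + (316 + 302)) = sqrt((-34 + 0) + 618) = sqrt(-34 + 618) = sqrt(584) = 2*sqrt(146) ≈ 24.166)
n = -16167 (n = -51*(20*2 + 277) = -51*(40 + 277) = -51*317 = -16167)
n - g = -16167 - 2*sqrt(146)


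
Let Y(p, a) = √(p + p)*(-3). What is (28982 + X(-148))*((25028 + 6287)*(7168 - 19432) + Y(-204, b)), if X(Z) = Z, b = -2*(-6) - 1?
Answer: -11073615811440 - 173004*I*√102 ≈ -1.1074e+13 - 1.7473e+6*I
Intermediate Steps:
b = 11 (b = 12 - 1 = 11)
Y(p, a) = -3*√2*√p (Y(p, a) = √(2*p)*(-3) = (√2*√p)*(-3) = -3*√2*√p)
(28982 + X(-148))*((25028 + 6287)*(7168 - 19432) + Y(-204, b)) = (28982 - 148)*((25028 + 6287)*(7168 - 19432) - 3*√2*√(-204)) = 28834*(31315*(-12264) - 3*√2*2*I*√51) = 28834*(-384047160 - 6*I*√102) = -11073615811440 - 173004*I*√102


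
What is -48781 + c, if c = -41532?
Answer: -90313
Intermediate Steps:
-48781 + c = -48781 - 41532 = -90313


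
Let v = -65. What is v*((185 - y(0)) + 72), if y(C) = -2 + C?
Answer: -16835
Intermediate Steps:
v*((185 - y(0)) + 72) = -65*((185 - (-2 + 0)) + 72) = -65*((185 - 1*(-2)) + 72) = -65*((185 + 2) + 72) = -65*(187 + 72) = -65*259 = -16835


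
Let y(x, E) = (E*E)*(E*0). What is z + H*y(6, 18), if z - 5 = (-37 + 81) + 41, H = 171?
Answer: 90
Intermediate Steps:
z = 90 (z = 5 + ((-37 + 81) + 41) = 5 + (44 + 41) = 5 + 85 = 90)
y(x, E) = 0 (y(x, E) = E²*0 = 0)
z + H*y(6, 18) = 90 + 171*0 = 90 + 0 = 90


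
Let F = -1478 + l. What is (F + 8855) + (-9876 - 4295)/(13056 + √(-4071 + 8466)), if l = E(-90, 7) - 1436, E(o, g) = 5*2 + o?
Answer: 332950073475/56818247 + 14171*√4395/170454741 ≈ 5859.9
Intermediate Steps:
E(o, g) = 10 + o
l = -1516 (l = (10 - 90) - 1436 = -80 - 1436 = -1516)
F = -2994 (F = -1478 - 1516 = -2994)
(F + 8855) + (-9876 - 4295)/(13056 + √(-4071 + 8466)) = (-2994 + 8855) + (-9876 - 4295)/(13056 + √(-4071 + 8466)) = 5861 - 14171/(13056 + √4395)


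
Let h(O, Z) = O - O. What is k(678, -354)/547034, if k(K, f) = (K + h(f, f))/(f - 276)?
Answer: -113/57438570 ≈ -1.9673e-6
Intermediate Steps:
h(O, Z) = 0
k(K, f) = K/(-276 + f) (k(K, f) = (K + 0)/(f - 276) = K/(-276 + f))
k(678, -354)/547034 = (678/(-276 - 354))/547034 = (678/(-630))*(1/547034) = (678*(-1/630))*(1/547034) = -113/105*1/547034 = -113/57438570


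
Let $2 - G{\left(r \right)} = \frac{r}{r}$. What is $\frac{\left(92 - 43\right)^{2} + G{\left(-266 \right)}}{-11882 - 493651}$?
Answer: $- \frac{2402}{505533} \approx -0.0047514$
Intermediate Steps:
$G{\left(r \right)} = 1$ ($G{\left(r \right)} = 2 - \frac{r}{r} = 2 - 1 = 1$)
$\frac{\left(92 - 43\right)^{2} + G{\left(-266 \right)}}{-11882 - 493651} = \frac{\left(92 - 43\right)^{2} + 1}{-11882 - 493651} = \frac{49^{2} + 1}{-505533} = \left(2401 + 1\right) \left(- \frac{1}{505533}\right) = 2402 \left(- \frac{1}{505533}\right) = - \frac{2402}{505533}$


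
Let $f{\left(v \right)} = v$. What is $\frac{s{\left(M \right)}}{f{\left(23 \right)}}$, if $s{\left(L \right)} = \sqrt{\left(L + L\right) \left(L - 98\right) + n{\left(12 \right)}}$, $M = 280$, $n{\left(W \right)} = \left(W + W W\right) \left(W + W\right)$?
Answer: $\frac{8 \sqrt{1651}}{23} \approx 14.133$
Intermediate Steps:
$n{\left(W \right)} = 2 W \left(W + W^{2}\right)$ ($n{\left(W \right)} = \left(W + W^{2}\right) 2 W = 2 W \left(W + W^{2}\right)$)
$s{\left(L \right)} = \sqrt{3744 + 2 L \left(-98 + L\right)}$ ($s{\left(L \right)} = \sqrt{\left(L + L\right) \left(L - 98\right) + 2 \cdot 12^{2} \left(1 + 12\right)} = \sqrt{2 L \left(-98 + L\right) + 2 \cdot 144 \cdot 13} = \sqrt{2 L \left(-98 + L\right) + 3744} = \sqrt{3744 + 2 L \left(-98 + L\right)}$)
$\frac{s{\left(M \right)}}{f{\left(23 \right)}} = \frac{\sqrt{3744 - 54880 + 2 \cdot 280^{2}}}{23} = \sqrt{3744 - 54880 + 2 \cdot 78400} \cdot \frac{1}{23} = \sqrt{3744 - 54880 + 156800} \cdot \frac{1}{23} = \sqrt{105664} \cdot \frac{1}{23} = 8 \sqrt{1651} \cdot \frac{1}{23} = \frac{8 \sqrt{1651}}{23}$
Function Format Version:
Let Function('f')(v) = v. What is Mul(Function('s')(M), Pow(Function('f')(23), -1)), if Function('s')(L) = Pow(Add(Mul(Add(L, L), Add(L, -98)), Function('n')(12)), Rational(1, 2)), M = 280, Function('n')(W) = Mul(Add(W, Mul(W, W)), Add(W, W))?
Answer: Mul(Rational(8, 23), Pow(1651, Rational(1, 2))) ≈ 14.133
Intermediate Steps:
Function('n')(W) = Mul(2, W, Add(W, Pow(W, 2))) (Function('n')(W) = Mul(Add(W, Pow(W, 2)), Mul(2, W)) = Mul(2, W, Add(W, Pow(W, 2))))
Function('s')(L) = Pow(Add(3744, Mul(2, L, Add(-98, L))), Rational(1, 2)) (Function('s')(L) = Pow(Add(Mul(Add(L, L), Add(L, -98)), Mul(2, Pow(12, 2), Add(1, 12))), Rational(1, 2)) = Pow(Add(Mul(Mul(2, L), Add(-98, L)), Mul(2, 144, 13)), Rational(1, 2)) = Pow(Add(Mul(2, L, Add(-98, L)), 3744), Rational(1, 2)) = Pow(Add(3744, Mul(2, L, Add(-98, L))), Rational(1, 2)))
Mul(Function('s')(M), Pow(Function('f')(23), -1)) = Mul(Pow(Add(3744, Mul(-196, 280), Mul(2, Pow(280, 2))), Rational(1, 2)), Pow(23, -1)) = Mul(Pow(Add(3744, -54880, Mul(2, 78400)), Rational(1, 2)), Rational(1, 23)) = Mul(Pow(Add(3744, -54880, 156800), Rational(1, 2)), Rational(1, 23)) = Mul(Pow(105664, Rational(1, 2)), Rational(1, 23)) = Mul(Mul(8, Pow(1651, Rational(1, 2))), Rational(1, 23)) = Mul(Rational(8, 23), Pow(1651, Rational(1, 2)))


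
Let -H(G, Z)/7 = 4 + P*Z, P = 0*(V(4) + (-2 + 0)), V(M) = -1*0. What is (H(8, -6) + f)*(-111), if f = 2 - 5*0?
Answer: 2886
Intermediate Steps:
V(M) = 0
P = 0 (P = 0*(0 + (-2 + 0)) = 0*(0 - 2) = 0*(-2) = 0)
H(G, Z) = -28 (H(G, Z) = -7*(4 + 0*Z) = -7*(4 + 0) = -7*4 = -28)
f = 2 (f = 2 + 0 = 2)
(H(8, -6) + f)*(-111) = (-28 + 2)*(-111) = -26*(-111) = 2886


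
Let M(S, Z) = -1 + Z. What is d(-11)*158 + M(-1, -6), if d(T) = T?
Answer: -1745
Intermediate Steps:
d(-11)*158 + M(-1, -6) = -11*158 + (-1 - 6) = -1738 - 7 = -1745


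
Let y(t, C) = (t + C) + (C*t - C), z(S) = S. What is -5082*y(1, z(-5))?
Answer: 20328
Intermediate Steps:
y(t, C) = t + C*t (y(t, C) = (C + t) + (-C + C*t) = t + C*t)
-5082*y(1, z(-5)) = -5082*(1 - 5) = -5082*(-4) = 20328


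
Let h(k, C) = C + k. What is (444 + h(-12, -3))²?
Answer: 184041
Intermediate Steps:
(444 + h(-12, -3))² = (444 + (-3 - 12))² = (444 - 15)² = 429² = 184041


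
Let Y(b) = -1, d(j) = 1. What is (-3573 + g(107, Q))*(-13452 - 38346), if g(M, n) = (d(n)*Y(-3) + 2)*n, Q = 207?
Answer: 174352068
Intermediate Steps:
g(M, n) = n (g(M, n) = (1*(-1) + 2)*n = (-1 + 2)*n = 1*n = n)
(-3573 + g(107, Q))*(-13452 - 38346) = (-3573 + 207)*(-13452 - 38346) = -3366*(-51798) = 174352068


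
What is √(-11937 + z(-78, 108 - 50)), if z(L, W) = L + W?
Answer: I*√11957 ≈ 109.35*I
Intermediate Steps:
√(-11937 + z(-78, 108 - 50)) = √(-11937 + (-78 + (108 - 50))) = √(-11937 + (-78 + 58)) = √(-11937 - 20) = √(-11957) = I*√11957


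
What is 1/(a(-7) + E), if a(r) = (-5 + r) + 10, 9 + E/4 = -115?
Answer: -1/498 ≈ -0.0020080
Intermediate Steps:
E = -496 (E = -36 + 4*(-115) = -36 - 460 = -496)
a(r) = 5 + r
1/(a(-7) + E) = 1/((5 - 7) - 496) = 1/(-2 - 496) = 1/(-498) = -1/498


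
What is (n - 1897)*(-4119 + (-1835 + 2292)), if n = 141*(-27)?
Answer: 20888048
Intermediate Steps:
n = -3807
(n - 1897)*(-4119 + (-1835 + 2292)) = (-3807 - 1897)*(-4119 + (-1835 + 2292)) = -5704*(-4119 + 457) = -5704*(-3662) = 20888048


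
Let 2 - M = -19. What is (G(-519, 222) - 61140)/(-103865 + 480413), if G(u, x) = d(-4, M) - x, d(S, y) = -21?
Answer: -20461/125516 ≈ -0.16302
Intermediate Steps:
M = 21 (M = 2 - 1*(-19) = 2 + 19 = 21)
G(u, x) = -21 - x
(G(-519, 222) - 61140)/(-103865 + 480413) = ((-21 - 1*222) - 61140)/(-103865 + 480413) = ((-21 - 222) - 61140)/376548 = (-243 - 61140)*(1/376548) = -61383*1/376548 = -20461/125516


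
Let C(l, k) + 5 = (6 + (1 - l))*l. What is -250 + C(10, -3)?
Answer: -285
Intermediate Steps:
C(l, k) = -5 + l*(7 - l) (C(l, k) = -5 + (6 + (1 - l))*l = -5 + (7 - l)*l = -5 + l*(7 - l))
-250 + C(10, -3) = -250 + (-5 - 1*10² + 7*10) = -250 + (-5 - 1*100 + 70) = -250 + (-5 - 100 + 70) = -250 - 35 = -285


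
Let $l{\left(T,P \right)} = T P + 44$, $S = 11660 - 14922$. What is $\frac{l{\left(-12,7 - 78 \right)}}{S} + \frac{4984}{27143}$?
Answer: $- \frac{575880}{6324319} \approx -0.091058$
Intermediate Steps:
$S = -3262$
$l{\left(T,P \right)} = 44 + P T$ ($l{\left(T,P \right)} = P T + 44 = 44 + P T$)
$\frac{l{\left(-12,7 - 78 \right)}}{S} + \frac{4984}{27143} = \frac{44 + \left(7 - 78\right) \left(-12\right)}{-3262} + \frac{4984}{27143} = \left(44 + \left(7 - 78\right) \left(-12\right)\right) \left(- \frac{1}{3262}\right) + 4984 \cdot \frac{1}{27143} = \left(44 - -852\right) \left(- \frac{1}{3262}\right) + \frac{4984}{27143} = \left(44 + 852\right) \left(- \frac{1}{3262}\right) + \frac{4984}{27143} = 896 \left(- \frac{1}{3262}\right) + \frac{4984}{27143} = - \frac{64}{233} + \frac{4984}{27143} = - \frac{575880}{6324319}$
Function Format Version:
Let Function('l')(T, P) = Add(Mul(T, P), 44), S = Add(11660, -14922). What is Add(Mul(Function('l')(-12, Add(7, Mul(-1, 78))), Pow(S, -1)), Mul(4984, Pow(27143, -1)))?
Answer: Rational(-575880, 6324319) ≈ -0.091058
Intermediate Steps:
S = -3262
Function('l')(T, P) = Add(44, Mul(P, T)) (Function('l')(T, P) = Add(Mul(P, T), 44) = Add(44, Mul(P, T)))
Add(Mul(Function('l')(-12, Add(7, Mul(-1, 78))), Pow(S, -1)), Mul(4984, Pow(27143, -1))) = Add(Mul(Add(44, Mul(Add(7, Mul(-1, 78)), -12)), Pow(-3262, -1)), Mul(4984, Pow(27143, -1))) = Add(Mul(Add(44, Mul(Add(7, -78), -12)), Rational(-1, 3262)), Mul(4984, Rational(1, 27143))) = Add(Mul(Add(44, Mul(-71, -12)), Rational(-1, 3262)), Rational(4984, 27143)) = Add(Mul(Add(44, 852), Rational(-1, 3262)), Rational(4984, 27143)) = Add(Mul(896, Rational(-1, 3262)), Rational(4984, 27143)) = Add(Rational(-64, 233), Rational(4984, 27143)) = Rational(-575880, 6324319)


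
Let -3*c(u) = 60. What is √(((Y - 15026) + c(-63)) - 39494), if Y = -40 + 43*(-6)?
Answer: I*√54838 ≈ 234.18*I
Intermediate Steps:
Y = -298 (Y = -40 - 258 = -298)
c(u) = -20 (c(u) = -⅓*60 = -20)
√(((Y - 15026) + c(-63)) - 39494) = √(((-298 - 15026) - 20) - 39494) = √((-15324 - 20) - 39494) = √(-15344 - 39494) = √(-54838) = I*√54838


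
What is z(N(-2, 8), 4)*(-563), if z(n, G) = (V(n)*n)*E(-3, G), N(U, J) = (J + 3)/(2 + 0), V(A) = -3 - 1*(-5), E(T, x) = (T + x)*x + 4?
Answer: -49544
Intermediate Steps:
E(T, x) = 4 + x*(T + x) (E(T, x) = x*(T + x) + 4 = 4 + x*(T + x))
V(A) = 2 (V(A) = -3 + 5 = 2)
N(U, J) = 3/2 + J/2 (N(U, J) = (3 + J)/2 = (3 + J)*(½) = 3/2 + J/2)
z(n, G) = 2*n*(4 + G² - 3*G) (z(n, G) = (2*n)*(4 + G² - 3*G) = 2*n*(4 + G² - 3*G))
z(N(-2, 8), 4)*(-563) = (2*(3/2 + (½)*8)*(4 + 4² - 3*4))*(-563) = (2*(3/2 + 4)*(4 + 16 - 12))*(-563) = (2*(11/2)*8)*(-563) = 88*(-563) = -49544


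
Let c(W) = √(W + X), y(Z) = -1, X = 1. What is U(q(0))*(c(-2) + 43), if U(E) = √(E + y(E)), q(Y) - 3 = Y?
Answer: √2*(43 + I) ≈ 60.811 + 1.4142*I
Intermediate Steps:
q(Y) = 3 + Y
c(W) = √(1 + W) (c(W) = √(W + 1) = √(1 + W))
U(E) = √(-1 + E) (U(E) = √(E - 1) = √(-1 + E))
U(q(0))*(c(-2) + 43) = √(-1 + (3 + 0))*(√(1 - 2) + 43) = √(-1 + 3)*(√(-1) + 43) = √2*(I + 43) = √2*(43 + I)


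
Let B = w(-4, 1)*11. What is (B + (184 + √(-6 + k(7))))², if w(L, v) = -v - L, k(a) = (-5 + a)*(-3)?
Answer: 47077 + 868*I*√3 ≈ 47077.0 + 1503.4*I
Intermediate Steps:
k(a) = 15 - 3*a
w(L, v) = -L - v
B = 33 (B = (-1*(-4) - 1*1)*11 = (4 - 1)*11 = 3*11 = 33)
(B + (184 + √(-6 + k(7))))² = (33 + (184 + √(-6 + (15 - 3*7))))² = (33 + (184 + √(-6 + (15 - 21))))² = (33 + (184 + √(-6 - 6)))² = (33 + (184 + √(-12)))² = (33 + (184 + 2*I*√3))² = (217 + 2*I*√3)²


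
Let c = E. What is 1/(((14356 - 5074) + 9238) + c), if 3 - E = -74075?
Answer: 1/92598 ≈ 1.0799e-5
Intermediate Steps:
E = 74078 (E = 3 - 1*(-74075) = 3 + 74075 = 74078)
c = 74078
1/(((14356 - 5074) + 9238) + c) = 1/(((14356 - 5074) + 9238) + 74078) = 1/((9282 + 9238) + 74078) = 1/(18520 + 74078) = 1/92598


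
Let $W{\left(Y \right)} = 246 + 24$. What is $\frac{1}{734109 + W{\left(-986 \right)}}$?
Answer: $\frac{1}{734379} \approx 1.3617 \cdot 10^{-6}$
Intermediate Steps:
$W{\left(Y \right)} = 270$
$\frac{1}{734109 + W{\left(-986 \right)}} = \frac{1}{734109 + 270} = \frac{1}{734379}$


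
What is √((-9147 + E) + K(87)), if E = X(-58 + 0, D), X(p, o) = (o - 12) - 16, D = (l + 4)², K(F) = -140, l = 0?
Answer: I*√9299 ≈ 96.431*I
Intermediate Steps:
D = 16 (D = (0 + 4)² = 4² = 16)
X(p, o) = -28 + o (X(p, o) = (-12 + o) - 16 = -28 + o)
E = -12 (E = -28 + 16 = -12)
√((-9147 + E) + K(87)) = √((-9147 - 12) - 140) = √(-9159 - 140) = √(-9299) = I*√9299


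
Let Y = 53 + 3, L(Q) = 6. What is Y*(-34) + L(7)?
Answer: -1898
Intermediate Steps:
Y = 56
Y*(-34) + L(7) = 56*(-34) + 6 = -1904 + 6 = -1898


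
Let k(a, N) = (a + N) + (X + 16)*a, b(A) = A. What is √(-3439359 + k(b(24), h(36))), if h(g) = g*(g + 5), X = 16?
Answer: 3*I*√381899 ≈ 1853.9*I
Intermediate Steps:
h(g) = g*(5 + g)
k(a, N) = N + 33*a (k(a, N) = (a + N) + (16 + 16)*a = (N + a) + 32*a = N + 33*a)
√(-3439359 + k(b(24), h(36))) = √(-3439359 + (36*(5 + 36) + 33*24)) = √(-3439359 + (36*41 + 792)) = √(-3439359 + (1476 + 792)) = √(-3439359 + 2268) = √(-3437091) = 3*I*√381899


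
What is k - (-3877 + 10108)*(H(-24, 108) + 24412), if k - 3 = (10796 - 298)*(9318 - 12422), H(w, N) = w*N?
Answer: -168546209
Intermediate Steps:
H(w, N) = N*w
k = -32585789 (k = 3 + (10796 - 298)*(9318 - 12422) = 3 + 10498*(-3104) = 3 - 32585792 = -32585789)
k - (-3877 + 10108)*(H(-24, 108) + 24412) = -32585789 - (-3877 + 10108)*(108*(-24) + 24412) = -32585789 - 6231*(-2592 + 24412) = -32585789 - 6231*21820 = -32585789 - 1*135960420 = -32585789 - 135960420 = -168546209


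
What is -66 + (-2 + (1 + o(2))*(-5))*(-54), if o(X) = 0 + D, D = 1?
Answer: 582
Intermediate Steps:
o(X) = 1 (o(X) = 0 + 1 = 1)
-66 + (-2 + (1 + o(2))*(-5))*(-54) = -66 + (-2 + (1 + 1)*(-5))*(-54) = -66 + (-2 + 2*(-5))*(-54) = -66 + (-2 - 10)*(-54) = -66 - 12*(-54) = -66 + 648 = 582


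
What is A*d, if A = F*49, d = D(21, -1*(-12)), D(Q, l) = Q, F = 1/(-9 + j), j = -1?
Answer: -1029/10 ≈ -102.90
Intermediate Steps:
F = -1/10 (F = 1/(-9 - 1) = 1/(-10) = -1/10 ≈ -0.10000)
d = 21
A = -49/10 (A = -1/10*49 = -49/10 ≈ -4.9000)
A*d = -49/10*21 = -1029/10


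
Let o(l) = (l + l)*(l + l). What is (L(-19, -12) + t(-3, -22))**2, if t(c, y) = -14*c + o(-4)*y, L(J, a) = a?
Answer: 1898884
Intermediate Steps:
o(l) = 4*l**2 (o(l) = (2*l)*(2*l) = 4*l**2)
t(c, y) = -14*c + 64*y (t(c, y) = -14*c + (4*(-4)**2)*y = -14*c + (4*16)*y = -14*c + 64*y)
(L(-19, -12) + t(-3, -22))**2 = (-12 + (-14*(-3) + 64*(-22)))**2 = (-12 + (42 - 1408))**2 = (-12 - 1366)**2 = (-1378)**2 = 1898884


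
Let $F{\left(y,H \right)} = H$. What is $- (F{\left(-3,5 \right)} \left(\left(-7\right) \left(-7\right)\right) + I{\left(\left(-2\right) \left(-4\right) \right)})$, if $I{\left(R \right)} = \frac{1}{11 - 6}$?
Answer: $- \frac{1226}{5} \approx -245.2$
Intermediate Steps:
$I{\left(R \right)} = \frac{1}{5}$
$- (F{\left(-3,5 \right)} \left(\left(-7\right) \left(-7\right)\right) + I{\left(\left(-2\right) \left(-4\right) \right)}) = - (5 \left(\left(-7\right) \left(-7\right)\right) + \frac{1}{5}) = - (5 \cdot 49 + \frac{1}{5}) = - (245 + \frac{1}{5}) = \left(-1\right) \frac{1226}{5} = - \frac{1226}{5}$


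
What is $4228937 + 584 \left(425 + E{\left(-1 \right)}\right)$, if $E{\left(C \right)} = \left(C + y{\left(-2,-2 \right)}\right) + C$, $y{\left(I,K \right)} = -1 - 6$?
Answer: $4471881$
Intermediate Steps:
$y{\left(I,K \right)} = -7$ ($y{\left(I,K \right)} = -1 - 6 = -7$)
$E{\left(C \right)} = -7 + 2 C$ ($E{\left(C \right)} = \left(C - 7\right) + C = \left(-7 + C\right) + C = -7 + 2 C$)
$4228937 + 584 \left(425 + E{\left(-1 \right)}\right) = 4228937 + 584 \left(425 + \left(-7 + 2 \left(-1\right)\right)\right) = 4228937 + 584 \left(425 - 9\right) = 4228937 + 584 \cdot 416 = 4228937 + 242944 = 4471881$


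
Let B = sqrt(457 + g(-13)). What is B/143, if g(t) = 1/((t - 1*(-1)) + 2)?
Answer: sqrt(45690)/1430 ≈ 0.14948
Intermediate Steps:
g(t) = 1/(3 + t) (g(t) = 1/((t + 1) + 2) = 1/((1 + t) + 2) = 1/(3 + t))
B = sqrt(45690)/10 (B = sqrt(457 + 1/(3 - 13)) = sqrt(457 + 1/(-10)) = sqrt(457 - 1/10) = sqrt(4569/10) = sqrt(45690)/10 ≈ 21.375)
B/143 = (sqrt(45690)/10)/143 = (sqrt(45690)/10)*(1/143) = sqrt(45690)/1430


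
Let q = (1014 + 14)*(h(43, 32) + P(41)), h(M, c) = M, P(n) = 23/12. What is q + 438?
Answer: 139837/3 ≈ 46612.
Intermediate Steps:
P(n) = 23/12 (P(n) = 23*(1/12) = 23/12)
q = 138523/3 (q = (1014 + 14)*(43 + 23/12) = 1028*(539/12) = 138523/3 ≈ 46174.)
q + 438 = 138523/3 + 438 = 139837/3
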